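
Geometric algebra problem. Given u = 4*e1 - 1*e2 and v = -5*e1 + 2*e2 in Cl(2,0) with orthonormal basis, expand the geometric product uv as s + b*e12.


Expand: (4*e1 - 1*e2)(-5*e1 + 2*e2)
= 4*(-5)*e1e1 + 4*2*e1e2 + (-1)*(-5)*e2e1 + (-1)*2*e2e2
Using e1^2 = e2^2 = 1, e2e1 = -e1e2:
Scalar part s = 4*(-5) + (-1)*2 = -20 + (-2) = -22
Bivector part b = 4*2 - (-1)*(-5) = 8 - 5 = 3
uv = -22 + 3*e12


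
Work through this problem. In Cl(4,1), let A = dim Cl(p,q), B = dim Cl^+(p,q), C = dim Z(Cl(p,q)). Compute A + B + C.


n = 4 + 1 = 5
Total dim = 2^5 = 32
Even subalgebra dim = 2^4 = 16
n is odd, so center dim = 2
Sum = 32 + 16 + 2 = 50


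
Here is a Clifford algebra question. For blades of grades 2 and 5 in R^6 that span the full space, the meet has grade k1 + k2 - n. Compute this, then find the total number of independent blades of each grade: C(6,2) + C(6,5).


Meet grade = grade(A) + grade(B) - n
= 2 + 5 - 6 = 1
C(6,2) = 15
C(6,5) = 6
dim_A + dim_B = 15 + 6 = 21


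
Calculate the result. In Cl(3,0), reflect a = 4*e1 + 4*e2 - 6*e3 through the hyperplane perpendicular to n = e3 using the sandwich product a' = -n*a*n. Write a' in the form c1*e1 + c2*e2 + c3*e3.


Reflection formula: a' = -n*a*n, with n = e3 (unit vector, n^2 = 1).
For reflection through hyperplane perp to e3:
The component along e3 flips sign, others stay.
a = (4, 4, -6)
a' = (4, 4, 6)
a' = 4*e1 + 4*e2 + 6*e3


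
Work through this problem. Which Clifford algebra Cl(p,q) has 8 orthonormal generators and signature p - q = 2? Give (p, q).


We need p + q = 8 and p - q = 2.
Adding: 2p = 8 + 2 = 10, so p = 5.
Then q = 8 - 5 = 3.
(p, q) = (5, 3)


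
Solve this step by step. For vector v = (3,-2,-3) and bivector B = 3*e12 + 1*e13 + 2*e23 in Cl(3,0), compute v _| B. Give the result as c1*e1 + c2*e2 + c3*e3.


Left contraction v _| B = <vB>_1 (grade-1 part of the geometric product vB).
Using e1_|e12 = e2, e2_|e12 = -e1, e1_|e13 = e3, e3_|e13 = -e1, e2_|e23 = e3, e3_|e23 = -e2:
e1 coeff: -v2*b12 - v3*b13 = -(-2)*(3) - (-3)*(1) = 9
e2 coeff: v1*b12 - v3*b23 = (3)*(3) - (-3)*(2) = 15
e3 coeff: v1*b13 + v2*b23 = (3)*(1) + (-2)*(2) = -1
v _| B = 9*e1 + 15*e2 - 1*e3


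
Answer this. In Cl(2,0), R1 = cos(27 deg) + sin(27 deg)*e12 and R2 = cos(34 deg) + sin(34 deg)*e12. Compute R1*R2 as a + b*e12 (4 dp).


Same-plane rotors commute and their half-angles add:
R1*R2 = cos(a1 + a2) + sin(a1 + a2)*e12.
a1 + a2 = 27 + 34 = 61 deg
cos(61 deg) = 0.4848
sin(61 deg) = 0.8746
R1*R2 = 0.4848 + 0.8746*e12


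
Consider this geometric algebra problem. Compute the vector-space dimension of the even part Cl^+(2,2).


Even subalgebra dimension = 2^(n-1)
n = 2 + 2 = 4
2^(4 - 1) = 2^3 = 8
Verification: sum of C(4,k) for even k = 1 + 6 + 1 = 8
Result = 8


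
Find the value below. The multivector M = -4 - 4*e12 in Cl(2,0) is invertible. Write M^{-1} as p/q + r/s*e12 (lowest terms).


M = -4 - 4*e12, where e12^2 = -1.
Since M commutes with its reverse ~M = a - b*e12, M * ~M = a^2 - b^2*e12^2 = a^2 + b^2.
So M^{-1} = ~M / (a^2 + b^2) = (a - b*e12)/(a^2 + b^2).
a^2 + b^2 = 16 + 16 = 32
Scalar part = -4/32 = -1/8
Bivector coeff = 4/32 = 1/8
M^{-1} = -1/8 + 1/8*e12


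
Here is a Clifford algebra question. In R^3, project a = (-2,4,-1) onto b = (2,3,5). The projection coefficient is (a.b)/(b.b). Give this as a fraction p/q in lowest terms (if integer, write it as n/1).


Projection coefficient = (a . b) / (b . b)
a . b = (-2)*2 + 4*3 + (-1)*5
= -4 + 12 + (-5) = 3
b . b = 2^2 + 3^2 + 5^2
= 4 + 9 + 25 = 38
Coefficient = 3/38
In lowest terms: 3/38


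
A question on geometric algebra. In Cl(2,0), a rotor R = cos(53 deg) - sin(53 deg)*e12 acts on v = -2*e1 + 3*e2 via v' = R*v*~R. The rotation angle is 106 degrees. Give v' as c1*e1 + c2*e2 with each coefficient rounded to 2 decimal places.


Rotor R = cos(53deg) - sin(53deg)*e12
Rotation angle theta = 2 * 53 = 106 degrees
v' = R*v*~R rotates v by theta.
cos(106deg) = -0.2756, sin(106deg) = 0.9613
v'_1 = -2*cos(106deg) - 3*sin(106deg)
= -2*(-0.2756) - 3*0.9613
= -2.33
v'_2 = -2*sin(106deg) + 3*cos(106deg)
= -2*0.9613 + 3*(-0.2756)
= -2.75
v' = -2.33*e1 - 2.75*e2


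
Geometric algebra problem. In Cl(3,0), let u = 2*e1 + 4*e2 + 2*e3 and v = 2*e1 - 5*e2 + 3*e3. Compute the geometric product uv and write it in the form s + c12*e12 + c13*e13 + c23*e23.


In Cl(3,0): e_i^2 = 1, e_ie_j = -e_je_i for i != j.
Scalar part = u . v = 2*2 + 4*(-5) + 2*3
= 4 + (-20) + 6 = -10
e12 coeff = 2*(-5) - 4*2 = -10 - 8 = -18
e13 coeff = 2*3 - 2*2 = 6 - 4 = 2
e23 coeff = 4*3 - 2*(-5) = 12 - (-10) = 22
uv = -10 - 18*e12 + 2*e13 + 22*e23


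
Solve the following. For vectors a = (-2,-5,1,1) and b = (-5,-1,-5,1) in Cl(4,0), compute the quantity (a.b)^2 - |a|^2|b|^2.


a . b = (-2)*(-5) + (-5)*(-1) + 1*(-5) + 1*1
= 10 + 5 + (-5) + 1 = 11
|a|^2 = (-2)^2 + (-5)^2 + 1^2 + 1^2 = 31
|b|^2 = (-5)^2 + (-1)^2 + (-5)^2 + 1^2 = 52
(a.b)^2 = 11^2 = 121
|a|^2 * |b|^2 = 31 * 52 = 1612
Result = 121 - 1612 = -1491


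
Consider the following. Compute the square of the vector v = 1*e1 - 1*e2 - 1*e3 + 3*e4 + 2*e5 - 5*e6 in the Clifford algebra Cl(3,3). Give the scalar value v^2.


v^2 = sum of c_i^2 * e_i^2
Positive signature terms (e_i^2 = +1): 1^2 + (-1)^2 + (-1)^2 = 3
Negative signature terms (e_j^2 = -1): 3^2 + 2^2 + (-5)^2 = 38
v^2 = 3 - 38 = -35


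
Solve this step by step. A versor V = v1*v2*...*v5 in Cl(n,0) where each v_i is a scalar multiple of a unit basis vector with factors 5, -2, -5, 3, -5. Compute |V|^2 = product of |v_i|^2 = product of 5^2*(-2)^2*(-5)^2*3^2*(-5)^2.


Each vector v_i has |v_i|^2 = s_i^2
Squared scales: 5^2 = 25, (-2)^2 = 4, (-5)^2 = 25, 3^2 = 9, (-5)^2 = 25
|V|^2 = 25 * 4 * 25 * 9 * 25
= 562500


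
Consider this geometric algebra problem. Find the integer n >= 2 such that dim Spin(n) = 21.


dim Spin(n) = dim so(n) = n(n-1)/2.
Solve n(n-1)/2 = 21, i.e. n^2 - n - 42 = 0.
Discriminant = 1 + 8*21 = 169
n = (1 + sqrt(169))/2 = (1 + 13)/2 = 7


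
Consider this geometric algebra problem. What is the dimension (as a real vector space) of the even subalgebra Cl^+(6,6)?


Even subalgebra dimension = 2^(n-1)
n = 6 + 6 = 12
2^(12 - 1) = 2^11 = 2048
Verification: sum of C(12,k) for even k = 1 + 66 + 495 + 924 + 495 + 66 + 1 = 2048
Result = 2048


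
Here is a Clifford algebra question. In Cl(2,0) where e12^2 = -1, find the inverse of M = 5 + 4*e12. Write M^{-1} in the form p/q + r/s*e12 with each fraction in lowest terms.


M = 5 + 4*e12, where e12^2 = -1.
Since M commutes with its reverse ~M = a - b*e12, M * ~M = a^2 - b^2*e12^2 = a^2 + b^2.
So M^{-1} = ~M / (a^2 + b^2) = (a - b*e12)/(a^2 + b^2).
a^2 + b^2 = 25 + 16 = 41
Scalar part = 5/41 = 5/41
Bivector coeff = -4/41 = -4/41
M^{-1} = 5/41 - 4/41*e12


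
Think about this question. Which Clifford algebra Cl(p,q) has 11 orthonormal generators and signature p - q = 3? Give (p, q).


We need p + q = 11 and p - q = 3.
Adding: 2p = 11 + 3 = 14, so p = 7.
Then q = 11 - 7 = 4.
(p, q) = (7, 4)


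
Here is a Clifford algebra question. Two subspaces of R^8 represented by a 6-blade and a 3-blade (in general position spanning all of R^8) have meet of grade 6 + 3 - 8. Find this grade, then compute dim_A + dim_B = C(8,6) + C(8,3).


Meet grade = grade(A) + grade(B) - n
= 6 + 3 - 8 = 1
C(8,6) = 28
C(8,3) = 56
dim_A + dim_B = 28 + 56 = 84


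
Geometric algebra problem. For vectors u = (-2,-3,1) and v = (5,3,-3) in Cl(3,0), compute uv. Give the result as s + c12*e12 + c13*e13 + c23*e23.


In Cl(3,0): e_i^2 = 1, e_ie_j = -e_je_i for i != j.
Scalar part = u . v = (-2)*5 + (-3)*3 + 1*(-3)
= -10 + (-9) + (-3) = -22
e12 coeff = (-2)*3 - (-3)*5 = -6 - (-15) = 9
e13 coeff = (-2)*(-3) - 1*5 = 6 - 5 = 1
e23 coeff = (-3)*(-3) - 1*3 = 9 - 3 = 6
uv = -22 + 9*e12 + 1*e13 + 6*e23


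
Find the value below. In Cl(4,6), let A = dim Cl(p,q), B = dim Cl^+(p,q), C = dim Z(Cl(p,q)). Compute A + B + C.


n = 4 + 6 = 10
Total dim = 2^10 = 1024
Even subalgebra dim = 2^9 = 512
n is even, so center dim = 1
Sum = 1024 + 512 + 1 = 1537


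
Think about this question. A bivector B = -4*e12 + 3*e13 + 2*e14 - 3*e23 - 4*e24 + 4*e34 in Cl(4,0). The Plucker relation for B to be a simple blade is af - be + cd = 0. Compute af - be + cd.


Plucker relation: af - be + cd
a*f = (-4)*4 = -16
b*e = 3*(-4) = -12
c*d = 2*(-3) = -6
af - be + cd = -16 - (-12) + (-6)
= -10


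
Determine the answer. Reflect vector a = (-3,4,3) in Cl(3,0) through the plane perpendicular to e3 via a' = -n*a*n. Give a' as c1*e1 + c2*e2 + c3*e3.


Reflection formula: a' = -n*a*n, with n = e3 (unit vector, n^2 = 1).
For reflection through hyperplane perp to e3:
The component along e3 flips sign, others stay.
a = (-3, 4, 3)
a' = (-3, 4, -3)
a' = -3*e1 + 4*e2 - 3*e3


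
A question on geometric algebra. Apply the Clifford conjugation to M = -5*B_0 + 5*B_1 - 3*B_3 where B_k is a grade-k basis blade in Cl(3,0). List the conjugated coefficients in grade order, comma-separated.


Clifford conjugate sign for grade k: (-1)^(k(k+1)/2)
Grade 0: (-1)^(0*1/2) = (-1)^0 = 1, coeff -5 -> -5
Grade 1: (-1)^(1*2/2) = (-1)^1 = -1, coeff 5 -> -5
Grade 3: (-1)^(3*4/2) = (-1)^6 = 1, coeff -3 -> -3
Conjugated coefficients: -5, -5, -3


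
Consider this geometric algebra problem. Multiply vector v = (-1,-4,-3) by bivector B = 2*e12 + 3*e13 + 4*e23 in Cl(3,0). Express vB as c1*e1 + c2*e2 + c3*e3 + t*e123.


vB has grade-1 (vector) and grade-3 (trivector) parts: vB = (v _| B) + (v ^ B).
Vector part <vB>_1:
  e1: -v2*b12 - v3*b13 = -(-4)*(2) - (-3)*(3) = 17
  e2: v1*b12 - v3*b23 = (-1)*(2) - (-3)*(4) = 10
  e3: v1*b13 + v2*b23 = (-1)*(3) + (-4)*(4) = -19
Trivector part <vB>_3:
  e123: v1*b23 - v2*b13 + v3*b12 = (-1)*(4) - (-4)*(3) + (-3)*(2) = 2
vB = 17*e1 + 10*e2 - 19*e3 + 2*e123


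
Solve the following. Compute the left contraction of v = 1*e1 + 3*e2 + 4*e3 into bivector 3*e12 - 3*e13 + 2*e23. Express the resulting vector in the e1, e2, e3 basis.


Left contraction v _| B = <vB>_1 (grade-1 part of the geometric product vB).
Using e1_|e12 = e2, e2_|e12 = -e1, e1_|e13 = e3, e3_|e13 = -e1, e2_|e23 = e3, e3_|e23 = -e2:
e1 coeff: -v2*b12 - v3*b13 = -(3)*(3) - (4)*(-3) = 3
e2 coeff: v1*b12 - v3*b23 = (1)*(3) - (4)*(2) = -5
e3 coeff: v1*b13 + v2*b23 = (1)*(-3) + (3)*(2) = 3
v _| B = 3*e1 - 5*e2 + 3*e3


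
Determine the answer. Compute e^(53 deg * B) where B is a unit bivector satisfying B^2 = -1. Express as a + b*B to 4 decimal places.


For a unit bivector B with B^2 = -1, the exponential series gives
e^(theta*B) = cos(theta) + sin(theta)*B (the GA analogue of Euler's formula).
theta = 53 degrees = 0.925025 rad
cos(53 deg) = 0.6018
sin(53 deg) = 0.7986
exp(theta*B) = 0.6018 + 0.7986*B


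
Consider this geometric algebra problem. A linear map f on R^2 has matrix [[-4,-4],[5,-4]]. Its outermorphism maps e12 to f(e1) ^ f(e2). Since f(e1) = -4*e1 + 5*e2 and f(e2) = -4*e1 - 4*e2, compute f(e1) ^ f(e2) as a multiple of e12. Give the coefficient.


The outermorphism of a linear map f sends e1^e2 to f(e1)^f(e2).
f(e1) = -4*e1 + 5*e2
f(e2) = -4*e1 - 4*e2
f(e1) ^ f(e2) = (-4*e1 + 5*e2) ^ (-4*e1 - 4*e2)
= (-4)*(-4)*e12 + 5*(-4)*e21
= (16 - (-20))*e12
= 36*e12
Coefficient = 36


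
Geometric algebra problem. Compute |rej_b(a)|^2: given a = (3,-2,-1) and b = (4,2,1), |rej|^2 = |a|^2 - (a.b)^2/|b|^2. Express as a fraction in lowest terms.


|a|^2 = 3^2 + (-2)^2 + (-1)^2 = 14
|b|^2 = 4^2 + 2^2 + 1^2 = 21
a . b = 3*4 + (-2)*2 + (-1)*1 = 7
(a.b)^2 = 7^2 = 49
|rej|^2 = 14 - 49/21
= (294 - 49)/21
= 245/21
In lowest terms: 35/3


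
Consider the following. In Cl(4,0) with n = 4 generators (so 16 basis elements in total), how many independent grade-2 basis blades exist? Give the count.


Number of grade-k basis blades in Cl(p,q) with n = p + q is C(n, k).
n = 4 + 0 = 4
C(4, 2) = 4! / (2! * 2!)
= 24 / (2 * 2)
= 6


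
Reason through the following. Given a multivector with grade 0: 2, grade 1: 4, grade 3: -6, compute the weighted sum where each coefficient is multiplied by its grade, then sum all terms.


Grade-weighted sum = sum of grade_k * coefficient_k
0*2 = 0
1*4 = 4
3*(-6) = -18
Total = 0 + 4 + (-18) = -14


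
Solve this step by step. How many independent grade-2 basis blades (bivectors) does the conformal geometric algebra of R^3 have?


The conformal model of R^3 uses Cl(4,1) with m = 3 + 2 = 5 generators.
Number of grade-2 blades = C(m, 2) = C(5, 2)
= 5*4/2 = 10


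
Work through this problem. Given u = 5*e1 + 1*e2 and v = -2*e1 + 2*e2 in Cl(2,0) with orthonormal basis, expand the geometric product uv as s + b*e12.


Expand: (5*e1 + 1*e2)(-2*e1 + 2*e2)
= 5*(-2)*e1e1 + 5*2*e1e2 + 1*(-2)*e2e1 + 1*2*e2e2
Using e1^2 = e2^2 = 1, e2e1 = -e1e2:
Scalar part s = 5*(-2) + 1*2 = -10 + 2 = -8
Bivector part b = 5*2 - 1*(-2) = 10 - (-2) = 12
uv = -8 + 12*e12


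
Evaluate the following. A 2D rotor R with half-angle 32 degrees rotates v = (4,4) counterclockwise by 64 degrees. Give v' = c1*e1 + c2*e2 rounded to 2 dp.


Rotor R = cos(32deg) - sin(32deg)*e12
Rotation angle theta = 2 * 32 = 64 degrees
v' = R*v*~R rotates v by theta.
cos(64deg) = 0.4384, sin(64deg) = 0.8988
v'_1 = 4*cos(64deg) - 4*sin(64deg)
= 4*0.4384 - 4*0.8988
= -1.84
v'_2 = 4*sin(64deg) + 4*cos(64deg)
= 4*0.8988 + 4*0.4384
= 5.35
v' = -1.84*e1 + 5.35*e2


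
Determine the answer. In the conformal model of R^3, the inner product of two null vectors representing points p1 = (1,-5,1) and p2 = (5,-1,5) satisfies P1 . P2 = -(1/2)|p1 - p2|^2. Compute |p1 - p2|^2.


p1 - p2 = (-4, -4, -4)
|p1 - p2|^2 = (-4)^2 + (-4)^2 + (-4)^2
= 16 + 16 + 16
= 48


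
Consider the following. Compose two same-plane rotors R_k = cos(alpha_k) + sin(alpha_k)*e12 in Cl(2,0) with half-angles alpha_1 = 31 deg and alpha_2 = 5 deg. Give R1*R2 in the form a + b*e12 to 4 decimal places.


Same-plane rotors commute and their half-angles add:
R1*R2 = cos(a1 + a2) + sin(a1 + a2)*e12.
a1 + a2 = 31 + 5 = 36 deg
cos(36 deg) = 0.8090
sin(36 deg) = 0.5878
R1*R2 = 0.8090 + 0.5878*e12


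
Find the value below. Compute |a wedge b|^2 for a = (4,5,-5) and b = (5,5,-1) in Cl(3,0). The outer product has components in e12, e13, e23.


a wedge b = (a1*b2 - a2*b1)*e12 + (a1*b3 - a3*b1)*e13 + (a2*b3 - a3*b2)*e23
e12 coeff: 4*5 - 5*5 = 20 - 25 = -5
e13 coeff: 4*(-1) - (-5)*5 = -4 - (-25) = 21
e23 coeff: 5*(-1) - (-5)*5 = -5 - (-25) = 20
|a wedge b|^2 = (-5)^2 + 21^2 + 20^2
= 25 + 441 + 400
= 866


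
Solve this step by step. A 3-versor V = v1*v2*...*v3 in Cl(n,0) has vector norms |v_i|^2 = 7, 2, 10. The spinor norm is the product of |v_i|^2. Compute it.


Spinor norm N(V) = |v1|^2 * |v2|^2 * ... * |v3|^2
= 7 * 2 * 10
Running product: 7, 14, 140
N(V) = 140


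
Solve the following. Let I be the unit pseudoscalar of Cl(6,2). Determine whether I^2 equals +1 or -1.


The pseudoscalar I = e1...e_n (product of all n generators) of Cl(p,q) satisfies I^2 = (-1)^(q + n(n-1)/2).
p = 6, q = 2, n = p + q = 8
n(n-1)/2 = 8 * 7 / 2 = 28
Exponent = q + n(n-1)/2 = 2 + 28 = 30
I^2 = (-1)^30 = +1


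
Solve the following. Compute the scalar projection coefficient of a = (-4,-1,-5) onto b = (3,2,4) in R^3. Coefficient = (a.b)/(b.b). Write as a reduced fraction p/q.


Projection coefficient = (a . b) / (b . b)
a . b = (-4)*3 + (-1)*2 + (-5)*4
= -12 + (-2) + (-20) = -34
b . b = 3^2 + 2^2 + 4^2
= 9 + 4 + 16 = 29
Coefficient = -34/29
In lowest terms: -34/29


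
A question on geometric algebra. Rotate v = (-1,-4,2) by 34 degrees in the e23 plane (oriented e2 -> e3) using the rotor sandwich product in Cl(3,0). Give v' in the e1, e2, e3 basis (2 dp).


Rotor R = cos(17deg) - sin(17deg)*e23
Rotation angle theta = 2 * 17 = 34 degrees in the e23 plane (e2 -> e3).
The component perpendicular to the plane (e1) is invariant: v'_1 = v1 = -1.00
cos(34deg) = 0.8290, sin(34deg) = 0.5592
v'_2 = v2*cos(theta) - v3*sin(theta) = -4*0.8290 - 2*0.5592 = -4.43
v'_3 = v2*sin(theta) + v3*cos(theta) = -4*0.5592 + 2*0.8290 = -0.58
v' = -1.00*e1 - 4.43*e2 - 0.58*e3


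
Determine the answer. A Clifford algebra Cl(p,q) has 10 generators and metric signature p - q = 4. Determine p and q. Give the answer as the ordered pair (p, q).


We need p + q = 10 and p - q = 4.
Adding: 2p = 10 + 4 = 14, so p = 7.
Then q = 10 - 7 = 3.
(p, q) = (7, 3)


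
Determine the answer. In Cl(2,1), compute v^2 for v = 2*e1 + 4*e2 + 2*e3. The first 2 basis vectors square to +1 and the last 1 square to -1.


v^2 = sum of c_i^2 * e_i^2
Positive signature terms (e_i^2 = +1): 2^2 + 4^2 = 20
Negative signature terms (e_j^2 = -1): 2^2 = 4
v^2 = 20 - 4 = 16


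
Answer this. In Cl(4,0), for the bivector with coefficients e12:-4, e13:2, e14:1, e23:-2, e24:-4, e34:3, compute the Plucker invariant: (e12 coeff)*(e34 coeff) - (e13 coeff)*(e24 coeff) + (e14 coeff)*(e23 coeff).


Plucker relation: af - be + cd
a*f = (-4)*3 = -12
b*e = 2*(-4) = -8
c*d = 1*(-2) = -2
af - be + cd = -12 - (-8) + (-2)
= -6


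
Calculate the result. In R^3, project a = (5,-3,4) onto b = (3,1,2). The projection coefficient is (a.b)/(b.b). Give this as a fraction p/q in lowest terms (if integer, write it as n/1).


Projection coefficient = (a . b) / (b . b)
a . b = 5*3 + (-3)*1 + 4*2
= 15 + (-3) + 8 = 20
b . b = 3^2 + 1^2 + 2^2
= 9 + 1 + 4 = 14
Coefficient = 20/14
In lowest terms: 10/7


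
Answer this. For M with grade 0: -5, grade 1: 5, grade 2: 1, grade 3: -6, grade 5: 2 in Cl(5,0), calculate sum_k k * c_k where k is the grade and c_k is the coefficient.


Grade-weighted sum = sum of grade_k * coefficient_k
0*(-5) = 0
1*5 = 5
2*1 = 2
3*(-6) = -18
5*2 = 10
Total = 0 + 5 + 2 + (-18) + 10 = -1


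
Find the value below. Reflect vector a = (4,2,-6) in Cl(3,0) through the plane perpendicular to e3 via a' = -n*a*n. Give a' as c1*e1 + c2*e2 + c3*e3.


Reflection formula: a' = -n*a*n, with n = e3 (unit vector, n^2 = 1).
For reflection through hyperplane perp to e3:
The component along e3 flips sign, others stay.
a = (4, 2, -6)
a' = (4, 2, 6)
a' = 4*e1 + 2*e2 + 6*e3


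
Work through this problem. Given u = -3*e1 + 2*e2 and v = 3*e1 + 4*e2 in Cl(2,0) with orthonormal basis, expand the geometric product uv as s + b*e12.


Expand: (-3*e1 + 2*e2)(3*e1 + 4*e2)
= (-3)*3*e1e1 + (-3)*4*e1e2 + 2*3*e2e1 + 2*4*e2e2
Using e1^2 = e2^2 = 1, e2e1 = -e1e2:
Scalar part s = (-3)*3 + 2*4 = -9 + 8 = -1
Bivector part b = (-3)*4 - 2*3 = -12 - 6 = -18
uv = -1 - 18*e12


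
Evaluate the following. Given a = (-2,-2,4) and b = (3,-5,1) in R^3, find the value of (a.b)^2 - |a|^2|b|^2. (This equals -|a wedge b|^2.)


a . b = (-2)*3 + (-2)*(-5) + 4*1
= -6 + 10 + 4 = 8
|a|^2 = (-2)^2 + (-2)^2 + 4^2 = 24
|b|^2 = 3^2 + (-5)^2 + 1^2 = 35
(a.b)^2 = 8^2 = 64
|a|^2 * |b|^2 = 24 * 35 = 840
Result = 64 - 840 = -776


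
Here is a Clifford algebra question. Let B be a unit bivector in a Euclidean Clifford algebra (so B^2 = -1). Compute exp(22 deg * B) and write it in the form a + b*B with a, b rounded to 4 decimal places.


For a unit bivector B with B^2 = -1, the exponential series gives
e^(theta*B) = cos(theta) + sin(theta)*B (the GA analogue of Euler's formula).
theta = 22 degrees = 0.383972 rad
cos(22 deg) = 0.9272
sin(22 deg) = 0.3746
exp(theta*B) = 0.9272 + 0.3746*B


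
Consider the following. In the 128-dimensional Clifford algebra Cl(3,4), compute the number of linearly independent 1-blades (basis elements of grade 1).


Number of grade-k basis blades in Cl(p,q) with n = p + q is C(n, k).
n = 3 + 4 = 7
C(7, 1) = 7! / (1! * 6!)
= 5040 / (1 * 720)
= 7


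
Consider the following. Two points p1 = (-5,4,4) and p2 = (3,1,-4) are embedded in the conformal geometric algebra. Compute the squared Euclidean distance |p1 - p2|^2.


p1 - p2 = (-8, 3, 8)
|p1 - p2|^2 = (-8)^2 + 3^2 + 8^2
= 64 + 9 + 64
= 137


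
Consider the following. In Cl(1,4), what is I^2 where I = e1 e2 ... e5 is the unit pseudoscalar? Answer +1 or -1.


The pseudoscalar I = e1...e_n (product of all n generators) of Cl(p,q) satisfies I^2 = (-1)^(q + n(n-1)/2).
p = 1, q = 4, n = p + q = 5
n(n-1)/2 = 5 * 4 / 2 = 10
Exponent = q + n(n-1)/2 = 4 + 10 = 14
I^2 = (-1)^14 = +1


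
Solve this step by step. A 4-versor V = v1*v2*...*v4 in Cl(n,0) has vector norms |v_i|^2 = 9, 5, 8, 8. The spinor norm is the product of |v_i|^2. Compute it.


Spinor norm N(V) = |v1|^2 * |v2|^2 * ... * |v4|^2
= 9 * 5 * 8 * 8
Running product: 9, 45, 360, 2880
N(V) = 2880


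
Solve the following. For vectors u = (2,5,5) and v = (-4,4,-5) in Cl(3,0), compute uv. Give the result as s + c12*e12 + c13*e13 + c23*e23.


In Cl(3,0): e_i^2 = 1, e_ie_j = -e_je_i for i != j.
Scalar part = u . v = 2*(-4) + 5*4 + 5*(-5)
= -8 + 20 + (-25) = -13
e12 coeff = 2*4 - 5*(-4) = 8 - (-20) = 28
e13 coeff = 2*(-5) - 5*(-4) = -10 - (-20) = 10
e23 coeff = 5*(-5) - 5*4 = -25 - 20 = -45
uv = -13 + 28*e12 + 10*e13 - 45*e23


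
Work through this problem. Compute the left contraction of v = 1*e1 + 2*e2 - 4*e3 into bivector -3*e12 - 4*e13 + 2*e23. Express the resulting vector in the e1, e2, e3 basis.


Left contraction v _| B = <vB>_1 (grade-1 part of the geometric product vB).
Using e1_|e12 = e2, e2_|e12 = -e1, e1_|e13 = e3, e3_|e13 = -e1, e2_|e23 = e3, e3_|e23 = -e2:
e1 coeff: -v2*b12 - v3*b13 = -(2)*(-3) - (-4)*(-4) = -10
e2 coeff: v1*b12 - v3*b23 = (1)*(-3) - (-4)*(2) = 5
e3 coeff: v1*b13 + v2*b23 = (1)*(-4) + (2)*(2) = 0
v _| B = -10*e1 + 5*e2 + 0*e3


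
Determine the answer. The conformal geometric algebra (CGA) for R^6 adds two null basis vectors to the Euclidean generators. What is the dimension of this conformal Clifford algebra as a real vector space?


The conformal model of R^6 uses Cl(7,1): the 6 Euclidean generators plus two extra orthogonal generators e+ (e+^2 = +1) and e- (e-^2 = -1), from which the null vectors e0, einf are built.
Number of generators m = 6 + 2 = 8.
dim Cl(p,q) = 2^m = 2^8 = 256


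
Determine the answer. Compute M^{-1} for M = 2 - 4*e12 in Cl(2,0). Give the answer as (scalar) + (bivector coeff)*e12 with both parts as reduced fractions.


M = 2 - 4*e12, where e12^2 = -1.
Since M commutes with its reverse ~M = a - b*e12, M * ~M = a^2 - b^2*e12^2 = a^2 + b^2.
So M^{-1} = ~M / (a^2 + b^2) = (a - b*e12)/(a^2 + b^2).
a^2 + b^2 = 4 + 16 = 20
Scalar part = 2/20 = 1/10
Bivector coeff = 4/20 = 1/5
M^{-1} = 1/10 + 1/5*e12


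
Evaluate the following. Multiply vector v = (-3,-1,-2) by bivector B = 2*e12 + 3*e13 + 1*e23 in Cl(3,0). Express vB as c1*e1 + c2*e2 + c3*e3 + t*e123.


vB has grade-1 (vector) and grade-3 (trivector) parts: vB = (v _| B) + (v ^ B).
Vector part <vB>_1:
  e1: -v2*b12 - v3*b13 = -(-1)*(2) - (-2)*(3) = 8
  e2: v1*b12 - v3*b23 = (-3)*(2) - (-2)*(1) = -4
  e3: v1*b13 + v2*b23 = (-3)*(3) + (-1)*(1) = -10
Trivector part <vB>_3:
  e123: v1*b23 - v2*b13 + v3*b12 = (-3)*(1) - (-1)*(3) + (-2)*(2) = -4
vB = 8*e1 - 4*e2 - 10*e3 - 4*e123


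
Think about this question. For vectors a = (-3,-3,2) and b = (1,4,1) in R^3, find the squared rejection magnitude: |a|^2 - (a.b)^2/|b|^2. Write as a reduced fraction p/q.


|a|^2 = (-3)^2 + (-3)^2 + 2^2 = 22
|b|^2 = 1^2 + 4^2 + 1^2 = 18
a . b = (-3)*1 + (-3)*4 + 2*1 = -13
(a.b)^2 = (-13)^2 = 169
|rej|^2 = 22 - 169/18
= (396 - 169)/18
= 227/18
In lowest terms: 227/18


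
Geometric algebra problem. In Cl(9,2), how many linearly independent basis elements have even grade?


Even subalgebra dimension = 2^(n-1)
n = 9 + 2 = 11
2^(11 - 1) = 2^10 = 1024
Verification: sum of C(11,k) for even k = 1 + 55 + 330 + 462 + 165 + 11 = 1024
Result = 1024


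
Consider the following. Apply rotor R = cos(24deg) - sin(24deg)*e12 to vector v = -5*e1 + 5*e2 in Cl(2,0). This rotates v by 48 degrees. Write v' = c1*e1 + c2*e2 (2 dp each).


Rotor R = cos(24deg) - sin(24deg)*e12
Rotation angle theta = 2 * 24 = 48 degrees
v' = R*v*~R rotates v by theta.
cos(48deg) = 0.6691, sin(48deg) = 0.7431
v'_1 = -5*cos(48deg) - 5*sin(48deg)
= -5*0.6691 - 5*0.7431
= -7.06
v'_2 = -5*sin(48deg) + 5*cos(48deg)
= -5*0.7431 + 5*0.6691
= -0.37
v' = -7.06*e1 - 0.37*e2


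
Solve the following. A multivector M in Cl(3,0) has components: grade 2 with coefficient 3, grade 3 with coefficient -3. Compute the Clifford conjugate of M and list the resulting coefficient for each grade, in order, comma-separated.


Clifford conjugate sign for grade k: (-1)^(k(k+1)/2)
Grade 2: (-1)^(2*3/2) = (-1)^3 = -1, coeff 3 -> -3
Grade 3: (-1)^(3*4/2) = (-1)^6 = 1, coeff -3 -> -3
Conjugated coefficients: -3, -3


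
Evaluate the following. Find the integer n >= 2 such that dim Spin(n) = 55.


dim Spin(n) = dim so(n) = n(n-1)/2.
Solve n(n-1)/2 = 55, i.e. n^2 - n - 110 = 0.
Discriminant = 1 + 8*55 = 441
n = (1 + sqrt(441))/2 = (1 + 21)/2 = 11


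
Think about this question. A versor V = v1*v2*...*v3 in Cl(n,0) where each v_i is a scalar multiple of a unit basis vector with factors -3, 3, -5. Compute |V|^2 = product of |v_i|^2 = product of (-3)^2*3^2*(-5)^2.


Each vector v_i has |v_i|^2 = s_i^2
Squared scales: (-3)^2 = 9, 3^2 = 9, (-5)^2 = 25
|V|^2 = 9 * 9 * 25
= 2025


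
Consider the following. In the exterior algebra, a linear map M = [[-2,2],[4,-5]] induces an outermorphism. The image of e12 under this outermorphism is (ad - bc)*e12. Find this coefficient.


The outermorphism of a linear map f sends e1^e2 to f(e1)^f(e2).
f(e1) = -2*e1 + 4*e2
f(e2) = 2*e1 - 5*e2
f(e1) ^ f(e2) = (-2*e1 + 4*e2) ^ (2*e1 - 5*e2)
= (-2)*(-5)*e12 + 4*2*e21
= (10 - 8)*e12
= 2*e12
Coefficient = 2


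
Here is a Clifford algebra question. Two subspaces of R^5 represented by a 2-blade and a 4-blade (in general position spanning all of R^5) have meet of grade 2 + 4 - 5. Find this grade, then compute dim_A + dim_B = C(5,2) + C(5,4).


Meet grade = grade(A) + grade(B) - n
= 2 + 4 - 5 = 1
C(5,2) = 10
C(5,4) = 5
dim_A + dim_B = 10 + 5 = 15


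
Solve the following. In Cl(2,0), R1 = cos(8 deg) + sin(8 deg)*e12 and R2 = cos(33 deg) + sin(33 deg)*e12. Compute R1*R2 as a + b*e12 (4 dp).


Same-plane rotors commute and their half-angles add:
R1*R2 = cos(a1 + a2) + sin(a1 + a2)*e12.
a1 + a2 = 8 + 33 = 41 deg
cos(41 deg) = 0.7547
sin(41 deg) = 0.6561
R1*R2 = 0.7547 + 0.6561*e12


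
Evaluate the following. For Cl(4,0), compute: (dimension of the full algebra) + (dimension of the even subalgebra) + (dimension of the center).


n = 4 + 0 = 4
Total dim = 2^4 = 16
Even subalgebra dim = 2^3 = 8
n is even, so center dim = 1
Sum = 16 + 8 + 1 = 25


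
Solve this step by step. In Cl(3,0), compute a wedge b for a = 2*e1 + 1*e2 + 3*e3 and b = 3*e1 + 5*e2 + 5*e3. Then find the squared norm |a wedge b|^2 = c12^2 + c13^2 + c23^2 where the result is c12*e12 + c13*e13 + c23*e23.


a wedge b = (a1*b2 - a2*b1)*e12 + (a1*b3 - a3*b1)*e13 + (a2*b3 - a3*b2)*e23
e12 coeff: 2*5 - 1*3 = 10 - 3 = 7
e13 coeff: 2*5 - 3*3 = 10 - 9 = 1
e23 coeff: 1*5 - 3*5 = 5 - 15 = -10
|a wedge b|^2 = 7^2 + 1^2 + (-10)^2
= 49 + 1 + 100
= 150


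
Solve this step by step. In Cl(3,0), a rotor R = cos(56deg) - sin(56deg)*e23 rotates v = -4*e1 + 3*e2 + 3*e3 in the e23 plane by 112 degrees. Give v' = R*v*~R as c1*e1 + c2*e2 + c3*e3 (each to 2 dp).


Rotor R = cos(56deg) - sin(56deg)*e23
Rotation angle theta = 2 * 56 = 112 degrees in the e23 plane (e2 -> e3).
The component perpendicular to the plane (e1) is invariant: v'_1 = v1 = -4.00
cos(112deg) = -0.3746, sin(112deg) = 0.9272
v'_2 = v2*cos(theta) - v3*sin(theta) = 3*(-0.3746) - 3*0.9272 = -3.91
v'_3 = v2*sin(theta) + v3*cos(theta) = 3*0.9272 + 3*(-0.3746) = 1.66
v' = -4.00*e1 - 3.91*e2 + 1.66*e3


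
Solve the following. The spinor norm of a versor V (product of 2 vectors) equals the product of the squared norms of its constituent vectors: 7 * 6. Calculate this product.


Spinor norm N(V) = |v1|^2 * |v2|^2 * ... * |v2|^2
= 7 * 6
Running product: 7, 42
N(V) = 42


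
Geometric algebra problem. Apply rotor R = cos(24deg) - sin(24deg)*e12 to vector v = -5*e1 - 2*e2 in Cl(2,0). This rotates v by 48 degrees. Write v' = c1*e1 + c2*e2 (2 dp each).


Rotor R = cos(24deg) - sin(24deg)*e12
Rotation angle theta = 2 * 24 = 48 degrees
v' = R*v*~R rotates v by theta.
cos(48deg) = 0.6691, sin(48deg) = 0.7431
v'_1 = -5*cos(48deg) - (-2)*sin(48deg)
= -5*0.6691 - (-2)*0.7431
= -1.86
v'_2 = -5*sin(48deg) + (-2)*cos(48deg)
= -5*0.7431 + (-2)*0.6691
= -5.05
v' = -1.86*e1 - 5.05*e2


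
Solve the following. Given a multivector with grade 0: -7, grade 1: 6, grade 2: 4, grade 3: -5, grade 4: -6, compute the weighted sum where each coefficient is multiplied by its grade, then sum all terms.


Grade-weighted sum = sum of grade_k * coefficient_k
0*(-7) = 0
1*6 = 6
2*4 = 8
3*(-5) = -15
4*(-6) = -24
Total = 0 + 6 + 8 + (-15) + (-24) = -25


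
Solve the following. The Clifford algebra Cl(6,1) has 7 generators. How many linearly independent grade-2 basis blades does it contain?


Number of grade-k basis blades in Cl(p,q) with n = p + q is C(n, k).
n = 6 + 1 = 7
C(7, 2) = 7! / (2! * 5!)
= 5040 / (2 * 120)
= 21


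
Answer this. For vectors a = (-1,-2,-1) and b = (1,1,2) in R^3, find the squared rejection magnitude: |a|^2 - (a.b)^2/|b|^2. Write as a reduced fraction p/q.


|a|^2 = (-1)^2 + (-2)^2 + (-1)^2 = 6
|b|^2 = 1^2 + 1^2 + 2^2 = 6
a . b = (-1)*1 + (-2)*1 + (-1)*2 = -5
(a.b)^2 = (-5)^2 = 25
|rej|^2 = 6 - 25/6
= (36 - 25)/6
= 11/6
In lowest terms: 11/6


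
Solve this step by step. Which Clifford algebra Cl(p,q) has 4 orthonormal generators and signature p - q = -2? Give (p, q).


We need p + q = 4 and p - q = -2.
Adding: 2p = 4 + (-2) = 2, so p = 1.
Then q = 4 - 1 = 3.
(p, q) = (1, 3)


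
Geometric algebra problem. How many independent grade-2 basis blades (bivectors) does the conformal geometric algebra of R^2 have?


The conformal model of R^2 uses Cl(3,1) with m = 2 + 2 = 4 generators.
Number of grade-2 blades = C(m, 2) = C(4, 2)
= 4*3/2 = 6


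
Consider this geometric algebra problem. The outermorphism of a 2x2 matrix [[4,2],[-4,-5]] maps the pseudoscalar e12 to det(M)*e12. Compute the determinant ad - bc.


The outermorphism of a linear map f sends e1^e2 to f(e1)^f(e2).
f(e1) = 4*e1 - 4*e2
f(e2) = 2*e1 - 5*e2
f(e1) ^ f(e2) = (4*e1 - 4*e2) ^ (2*e1 - 5*e2)
= 4*(-5)*e12 + (-4)*2*e21
= (-20 - (-8))*e12
= -12*e12
Coefficient = -12


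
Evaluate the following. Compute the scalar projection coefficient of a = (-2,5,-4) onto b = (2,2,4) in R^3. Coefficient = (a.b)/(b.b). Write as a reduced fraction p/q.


Projection coefficient = (a . b) / (b . b)
a . b = (-2)*2 + 5*2 + (-4)*4
= -4 + 10 + (-16) = -10
b . b = 2^2 + 2^2 + 4^2
= 4 + 4 + 16 = 24
Coefficient = -10/24
In lowest terms: -5/12


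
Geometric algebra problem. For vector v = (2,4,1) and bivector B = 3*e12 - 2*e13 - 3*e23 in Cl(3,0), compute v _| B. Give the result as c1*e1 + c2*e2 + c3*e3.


Left contraction v _| B = <vB>_1 (grade-1 part of the geometric product vB).
Using e1_|e12 = e2, e2_|e12 = -e1, e1_|e13 = e3, e3_|e13 = -e1, e2_|e23 = e3, e3_|e23 = -e2:
e1 coeff: -v2*b12 - v3*b13 = -(4)*(3) - (1)*(-2) = -10
e2 coeff: v1*b12 - v3*b23 = (2)*(3) - (1)*(-3) = 9
e3 coeff: v1*b13 + v2*b23 = (2)*(-2) + (4)*(-3) = -16
v _| B = -10*e1 + 9*e2 - 16*e3


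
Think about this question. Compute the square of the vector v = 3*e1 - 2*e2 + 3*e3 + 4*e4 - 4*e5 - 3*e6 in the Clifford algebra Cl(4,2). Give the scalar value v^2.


v^2 = sum of c_i^2 * e_i^2
Positive signature terms (e_i^2 = +1): 3^2 + (-2)^2 + 3^2 + 4^2 = 38
Negative signature terms (e_j^2 = -1): (-4)^2 + (-3)^2 = 25
v^2 = 38 - 25 = 13


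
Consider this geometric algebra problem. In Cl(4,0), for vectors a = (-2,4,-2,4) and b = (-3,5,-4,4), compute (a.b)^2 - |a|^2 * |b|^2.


a . b = (-2)*(-3) + 4*5 + (-2)*(-4) + 4*4
= 6 + 20 + 8 + 16 = 50
|a|^2 = (-2)^2 + 4^2 + (-2)^2 + 4^2 = 40
|b|^2 = (-3)^2 + 5^2 + (-4)^2 + 4^2 = 66
(a.b)^2 = 50^2 = 2500
|a|^2 * |b|^2 = 40 * 66 = 2640
Result = 2500 - 2640 = -140


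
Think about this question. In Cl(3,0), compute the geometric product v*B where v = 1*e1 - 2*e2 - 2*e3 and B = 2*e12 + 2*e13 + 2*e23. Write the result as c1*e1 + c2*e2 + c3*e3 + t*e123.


vB has grade-1 (vector) and grade-3 (trivector) parts: vB = (v _| B) + (v ^ B).
Vector part <vB>_1:
  e1: -v2*b12 - v3*b13 = -(-2)*(2) - (-2)*(2) = 8
  e2: v1*b12 - v3*b23 = (1)*(2) - (-2)*(2) = 6
  e3: v1*b13 + v2*b23 = (1)*(2) + (-2)*(2) = -2
Trivector part <vB>_3:
  e123: v1*b23 - v2*b13 + v3*b12 = (1)*(2) - (-2)*(2) + (-2)*(2) = 2
vB = 8*e1 + 6*e2 - 2*e3 + 2*e123


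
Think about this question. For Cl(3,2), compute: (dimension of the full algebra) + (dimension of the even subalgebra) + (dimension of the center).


n = 3 + 2 = 5
Total dim = 2^5 = 32
Even subalgebra dim = 2^4 = 16
n is odd, so center dim = 2
Sum = 32 + 16 + 2 = 50


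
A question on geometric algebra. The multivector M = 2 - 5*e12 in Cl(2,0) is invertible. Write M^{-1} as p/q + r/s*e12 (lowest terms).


M = 2 - 5*e12, where e12^2 = -1.
Since M commutes with its reverse ~M = a - b*e12, M * ~M = a^2 - b^2*e12^2 = a^2 + b^2.
So M^{-1} = ~M / (a^2 + b^2) = (a - b*e12)/(a^2 + b^2).
a^2 + b^2 = 4 + 25 = 29
Scalar part = 2/29 = 2/29
Bivector coeff = 5/29 = 5/29
M^{-1} = 2/29 + 5/29*e12


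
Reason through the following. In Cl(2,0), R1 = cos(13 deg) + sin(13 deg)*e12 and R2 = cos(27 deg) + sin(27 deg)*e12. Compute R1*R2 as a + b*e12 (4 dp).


Same-plane rotors commute and their half-angles add:
R1*R2 = cos(a1 + a2) + sin(a1 + a2)*e12.
a1 + a2 = 13 + 27 = 40 deg
cos(40 deg) = 0.7660
sin(40 deg) = 0.6428
R1*R2 = 0.7660 + 0.6428*e12


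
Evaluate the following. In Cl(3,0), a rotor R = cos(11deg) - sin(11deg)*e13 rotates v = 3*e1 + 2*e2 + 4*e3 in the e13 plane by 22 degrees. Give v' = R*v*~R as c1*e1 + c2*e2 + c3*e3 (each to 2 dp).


Rotor R = cos(11deg) - sin(11deg)*e13
Rotation angle theta = 2 * 11 = 22 degrees in the e13 plane (e1 -> e3).
The component perpendicular to the plane (e2) is invariant: v'_2 = v2 = 2.00
cos(22deg) = 0.9272, sin(22deg) = 0.3746
v'_1 = v1*cos(theta) - v3*sin(theta) = 3*0.9272 - 4*0.3746 = 1.28
v'_3 = v1*sin(theta) + v3*cos(theta) = 3*0.3746 + 4*0.9272 = 4.83
v' = 1.28*e1 + 2.00*e2 + 4.83*e3


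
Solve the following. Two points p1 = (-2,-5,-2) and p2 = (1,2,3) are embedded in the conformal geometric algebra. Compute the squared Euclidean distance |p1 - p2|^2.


p1 - p2 = (-3, -7, -5)
|p1 - p2|^2 = (-3)^2 + (-7)^2 + (-5)^2
= 9 + 49 + 25
= 83


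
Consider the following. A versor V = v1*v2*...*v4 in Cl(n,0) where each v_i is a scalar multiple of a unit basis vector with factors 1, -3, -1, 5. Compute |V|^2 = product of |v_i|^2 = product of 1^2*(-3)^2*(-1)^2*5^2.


Each vector v_i has |v_i|^2 = s_i^2
Squared scales: 1^2 = 1, (-3)^2 = 9, (-1)^2 = 1, 5^2 = 25
|V|^2 = 1 * 9 * 1 * 25
= 225


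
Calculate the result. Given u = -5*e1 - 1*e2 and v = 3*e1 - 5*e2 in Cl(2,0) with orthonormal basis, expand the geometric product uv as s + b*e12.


Expand: (-5*e1 - 1*e2)(3*e1 - 5*e2)
= (-5)*3*e1e1 + (-5)*(-5)*e1e2 + (-1)*3*e2e1 + (-1)*(-5)*e2e2
Using e1^2 = e2^2 = 1, e2e1 = -e1e2:
Scalar part s = (-5)*3 + (-1)*(-5) = -15 + 5 = -10
Bivector part b = (-5)*(-5) - (-1)*3 = 25 - (-3) = 28
uv = -10 + 28*e12


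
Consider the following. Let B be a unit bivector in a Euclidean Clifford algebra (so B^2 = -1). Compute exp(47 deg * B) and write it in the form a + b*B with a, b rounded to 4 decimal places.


For a unit bivector B with B^2 = -1, the exponential series gives
e^(theta*B) = cos(theta) + sin(theta)*B (the GA analogue of Euler's formula).
theta = 47 degrees = 0.820305 rad
cos(47 deg) = 0.6820
sin(47 deg) = 0.7314
exp(theta*B) = 0.6820 + 0.7314*B


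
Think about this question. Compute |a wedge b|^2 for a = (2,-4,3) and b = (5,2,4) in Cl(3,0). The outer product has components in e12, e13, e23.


a wedge b = (a1*b2 - a2*b1)*e12 + (a1*b3 - a3*b1)*e13 + (a2*b3 - a3*b2)*e23
e12 coeff: 2*2 - (-4)*5 = 4 - (-20) = 24
e13 coeff: 2*4 - 3*5 = 8 - 15 = -7
e23 coeff: (-4)*4 - 3*2 = -16 - 6 = -22
|a wedge b|^2 = 24^2 + (-7)^2 + (-22)^2
= 576 + 49 + 484
= 1109


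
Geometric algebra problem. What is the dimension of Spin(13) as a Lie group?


Spin(n) double-covers SO(n); both have Lie algebra so(n) of dimension n(n-1)/2.
n = 13
n(n-1) = 13 * 12 = 156
dim Spin(13) = 156/2 = 78


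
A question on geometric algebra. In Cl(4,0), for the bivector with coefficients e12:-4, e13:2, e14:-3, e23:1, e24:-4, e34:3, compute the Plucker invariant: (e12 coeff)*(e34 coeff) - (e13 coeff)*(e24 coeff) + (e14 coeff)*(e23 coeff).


Plucker relation: af - be + cd
a*f = (-4)*3 = -12
b*e = 2*(-4) = -8
c*d = (-3)*1 = -3
af - be + cd = -12 - (-8) + (-3)
= -7


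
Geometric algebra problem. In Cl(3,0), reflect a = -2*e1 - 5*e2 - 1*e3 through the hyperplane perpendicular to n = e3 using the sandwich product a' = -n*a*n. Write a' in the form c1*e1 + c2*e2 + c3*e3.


Reflection formula: a' = -n*a*n, with n = e3 (unit vector, n^2 = 1).
For reflection through hyperplane perp to e3:
The component along e3 flips sign, others stay.
a = (-2, -5, -1)
a' = (-2, -5, 1)
a' = -2*e1 - 5*e2 + 1*e3


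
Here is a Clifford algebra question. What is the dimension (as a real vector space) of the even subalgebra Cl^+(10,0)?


Even subalgebra dimension = 2^(n-1)
n = 10 + 0 = 10
2^(10 - 1) = 2^9 = 512
Verification: sum of C(10,k) for even k = 1 + 45 + 210 + 210 + 45 + 1 = 512
Result = 512


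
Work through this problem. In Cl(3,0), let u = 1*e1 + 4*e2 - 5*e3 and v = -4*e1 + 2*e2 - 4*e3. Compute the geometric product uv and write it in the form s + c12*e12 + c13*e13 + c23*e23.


In Cl(3,0): e_i^2 = 1, e_ie_j = -e_je_i for i != j.
Scalar part = u . v = 1*(-4) + 4*2 + (-5)*(-4)
= -4 + 8 + 20 = 24
e12 coeff = 1*2 - 4*(-4) = 2 - (-16) = 18
e13 coeff = 1*(-4) - (-5)*(-4) = -4 - 20 = -24
e23 coeff = 4*(-4) - (-5)*2 = -16 - (-10) = -6
uv = 24 + 18*e12 - 24*e13 - 6*e23


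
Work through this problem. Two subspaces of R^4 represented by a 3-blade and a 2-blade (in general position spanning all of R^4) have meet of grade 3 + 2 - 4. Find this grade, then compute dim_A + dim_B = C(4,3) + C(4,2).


Meet grade = grade(A) + grade(B) - n
= 3 + 2 - 4 = 1
C(4,3) = 4
C(4,2) = 6
dim_A + dim_B = 4 + 6 = 10


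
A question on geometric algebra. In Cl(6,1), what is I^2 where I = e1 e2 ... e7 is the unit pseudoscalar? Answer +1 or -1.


The pseudoscalar I = e1...e_n (product of all n generators) of Cl(p,q) satisfies I^2 = (-1)^(q + n(n-1)/2).
p = 6, q = 1, n = p + q = 7
n(n-1)/2 = 7 * 6 / 2 = 21
Exponent = q + n(n-1)/2 = 1 + 21 = 22
I^2 = (-1)^22 = +1


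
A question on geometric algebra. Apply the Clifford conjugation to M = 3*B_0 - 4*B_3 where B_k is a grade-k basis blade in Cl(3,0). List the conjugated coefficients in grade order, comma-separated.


Clifford conjugate sign for grade k: (-1)^(k(k+1)/2)
Grade 0: (-1)^(0*1/2) = (-1)^0 = 1, coeff 3 -> 3
Grade 3: (-1)^(3*4/2) = (-1)^6 = 1, coeff -4 -> -4
Conjugated coefficients: 3, -4


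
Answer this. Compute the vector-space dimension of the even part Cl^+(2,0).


Even subalgebra dimension = 2^(n-1)
n = 2 + 0 = 2
2^(2 - 1) = 2^1 = 2
Verification: sum of C(2,k) for even k = 1 + 1 = 2
Result = 2


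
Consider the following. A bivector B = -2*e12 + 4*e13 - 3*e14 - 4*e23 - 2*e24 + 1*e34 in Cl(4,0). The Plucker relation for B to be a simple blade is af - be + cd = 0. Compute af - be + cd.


Plucker relation: af - be + cd
a*f = (-2)*1 = -2
b*e = 4*(-2) = -8
c*d = (-3)*(-4) = 12
af - be + cd = -2 - (-8) + 12
= 18


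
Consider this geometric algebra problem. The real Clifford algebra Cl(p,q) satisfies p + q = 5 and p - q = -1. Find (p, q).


We need p + q = 5 and p - q = -1.
Adding: 2p = 5 + (-1) = 4, so p = 2.
Then q = 5 - 2 = 3.
(p, q) = (2, 3)


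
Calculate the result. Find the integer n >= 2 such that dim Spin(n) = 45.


dim Spin(n) = dim so(n) = n(n-1)/2.
Solve n(n-1)/2 = 45, i.e. n^2 - n - 90 = 0.
Discriminant = 1 + 8*45 = 361
n = (1 + sqrt(361))/2 = (1 + 19)/2 = 10


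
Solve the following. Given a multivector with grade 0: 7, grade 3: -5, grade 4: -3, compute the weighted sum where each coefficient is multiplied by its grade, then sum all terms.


Grade-weighted sum = sum of grade_k * coefficient_k
0*7 = 0
3*(-5) = -15
4*(-3) = -12
Total = 0 + (-15) + (-12) = -27
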